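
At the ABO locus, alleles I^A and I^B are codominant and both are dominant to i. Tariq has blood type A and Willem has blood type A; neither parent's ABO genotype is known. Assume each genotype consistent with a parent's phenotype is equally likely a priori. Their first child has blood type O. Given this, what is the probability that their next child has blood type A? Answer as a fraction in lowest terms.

3/4

Possible genotypes: Tariq ∈ {I^A I^A, I^A i}; Willem ∈ {I^A I^A, I^A i}.
Weight each parental genotype pair by prior × P(type-O child):
  I^A i × I^A i: posterior weight 1; P(next child type A) = 3/4.
Weighted sum = 3/4.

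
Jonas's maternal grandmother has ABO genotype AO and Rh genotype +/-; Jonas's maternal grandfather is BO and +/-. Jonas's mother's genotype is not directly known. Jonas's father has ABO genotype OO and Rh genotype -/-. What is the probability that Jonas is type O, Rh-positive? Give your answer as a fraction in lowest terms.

Jonas's mother's ABO genotype from AO × BO: 1/4 AB, 1/4 AO, 1/4 BO, 1/4 OO.
Crossing each possibility with the father OO and summing P(type O): 1/4·0 + 1/4·1/2 + 1/4·1/2 + 1/4·1 = 1/2.
Similarly for Rh via the mother's Rh distribution: P(Rh+) = 1/2.
Independent loci: 1/2 × 1/2 = 1/4.

1/4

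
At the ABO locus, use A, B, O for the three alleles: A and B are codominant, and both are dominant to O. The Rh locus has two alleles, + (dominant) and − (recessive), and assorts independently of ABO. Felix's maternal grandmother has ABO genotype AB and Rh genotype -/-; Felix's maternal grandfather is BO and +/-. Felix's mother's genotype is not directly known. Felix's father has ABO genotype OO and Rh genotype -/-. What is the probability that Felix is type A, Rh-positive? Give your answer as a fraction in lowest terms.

Felix's mother's ABO genotype from AB × BO: 1/4 AB, 1/4 AO, 1/4 BB, 1/4 BO.
Crossing each possibility with the father OO and summing P(type A): 1/4·1/2 + 1/4·1/2 + 1/4·0 + 1/4·0 = 1/4.
Similarly for Rh via the mother's Rh distribution: P(Rh+) = 1/4.
Independent loci: 1/4 × 1/4 = 1/16.

1/16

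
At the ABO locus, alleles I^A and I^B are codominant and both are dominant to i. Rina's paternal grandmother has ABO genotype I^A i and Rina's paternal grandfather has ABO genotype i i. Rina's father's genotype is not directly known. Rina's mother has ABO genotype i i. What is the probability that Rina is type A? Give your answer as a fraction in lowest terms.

Rina's father's ABO genotype from I^A i × i i: 1/2 I^A i, 1/2 i i.
Crossing each possibility with the mother i i and summing P(type A): 1/2·1/2 + 1/2·0 = 1/4.

1/4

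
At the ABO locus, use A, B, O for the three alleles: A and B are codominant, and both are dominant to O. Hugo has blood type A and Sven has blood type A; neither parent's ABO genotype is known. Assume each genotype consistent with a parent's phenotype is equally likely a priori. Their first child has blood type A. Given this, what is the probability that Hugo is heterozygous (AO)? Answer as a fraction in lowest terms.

Possible genotypes: Hugo ∈ {AA, AO}; Sven ∈ {AA, AO}.
Weight each parental genotype pair by prior × P(type-A child):
  AA × AA: posterior weight 4/15.
  AA × AO: posterior weight 4/15.
  AO × AA: posterior weight 4/15.
  AO × AO: posterior weight 1/5.
Sum the posterior weight over pairs where Hugo is AO: 7/15.

7/15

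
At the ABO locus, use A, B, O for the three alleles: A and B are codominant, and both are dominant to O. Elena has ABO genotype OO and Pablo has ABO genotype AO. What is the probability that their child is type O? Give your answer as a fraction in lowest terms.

ABO cross OO × AO → offspring phenotypes: 1/2 O, 1/2 A.
So P(type O) = 1/2.

1/2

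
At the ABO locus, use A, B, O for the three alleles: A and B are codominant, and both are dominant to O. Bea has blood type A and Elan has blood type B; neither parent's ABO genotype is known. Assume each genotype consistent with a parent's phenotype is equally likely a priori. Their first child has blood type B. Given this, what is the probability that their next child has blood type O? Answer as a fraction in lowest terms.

1/12

Possible genotypes: Bea ∈ {AA, AO}; Elan ∈ {BB, BO}.
Weight each parental genotype pair by prior × P(type-B child):
  AO × BB: posterior weight 2/3; P(next child type O) = 0.
  AO × BO: posterior weight 1/3; P(next child type O) = 1/4.
Weighted sum = 1/12.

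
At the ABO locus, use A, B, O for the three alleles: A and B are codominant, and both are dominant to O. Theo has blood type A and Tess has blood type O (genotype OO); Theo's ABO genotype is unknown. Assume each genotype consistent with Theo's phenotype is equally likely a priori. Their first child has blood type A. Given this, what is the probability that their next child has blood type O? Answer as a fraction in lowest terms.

1/6

Possible genotypes: Theo ∈ {AA, AO}; Tess ∈ {OO}.
Weight each parental genotype pair by prior × P(type-A child):
  AA × OO: posterior weight 2/3; P(next child type O) = 0.
  AO × OO: posterior weight 1/3; P(next child type O) = 1/2.
Weighted sum = 1/6.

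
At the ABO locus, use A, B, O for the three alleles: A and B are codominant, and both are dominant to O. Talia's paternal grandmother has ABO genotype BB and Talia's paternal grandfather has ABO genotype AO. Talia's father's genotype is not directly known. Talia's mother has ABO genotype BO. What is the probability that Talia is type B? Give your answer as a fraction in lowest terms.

Talia's father's ABO genotype from BB × AO: 1/2 AB, 1/2 BO.
Crossing each possibility with the mother BO and summing P(type B): 1/2·1/2 + 1/2·3/4 = 5/8.

5/8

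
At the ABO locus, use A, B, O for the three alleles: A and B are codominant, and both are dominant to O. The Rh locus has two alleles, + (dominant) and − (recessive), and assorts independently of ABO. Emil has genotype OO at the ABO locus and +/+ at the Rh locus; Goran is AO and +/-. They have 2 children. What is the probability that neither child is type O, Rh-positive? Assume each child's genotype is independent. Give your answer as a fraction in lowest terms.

1/4

ABO cross OO × AO → 1/2 O, 1/2 A.
Rh cross +/+ × +/- → 1 Rh+; so P(type O, Rh-positive) = 1/2 × 1 = 1/2 per child.
P(not type O, Rh-positive) = 1/2 for one child; (1/2)^2 = 1/4.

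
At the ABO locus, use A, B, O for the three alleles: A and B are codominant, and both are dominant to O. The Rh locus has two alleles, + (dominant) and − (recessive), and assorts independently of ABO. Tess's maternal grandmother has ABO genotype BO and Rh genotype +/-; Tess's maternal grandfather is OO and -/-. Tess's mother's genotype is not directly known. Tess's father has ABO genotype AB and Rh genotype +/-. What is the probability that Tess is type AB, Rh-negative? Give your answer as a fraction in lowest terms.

Tess's mother's ABO genotype from BO × OO: 1/2 BO, 1/2 OO.
Crossing each possibility with the father AB and summing P(type AB): 1/2·1/4 + 1/2·0 = 1/8.
Similarly for Rh via the mother's Rh distribution: P(Rh-) = 3/8.
Independent loci: 1/8 × 3/8 = 3/64.

3/64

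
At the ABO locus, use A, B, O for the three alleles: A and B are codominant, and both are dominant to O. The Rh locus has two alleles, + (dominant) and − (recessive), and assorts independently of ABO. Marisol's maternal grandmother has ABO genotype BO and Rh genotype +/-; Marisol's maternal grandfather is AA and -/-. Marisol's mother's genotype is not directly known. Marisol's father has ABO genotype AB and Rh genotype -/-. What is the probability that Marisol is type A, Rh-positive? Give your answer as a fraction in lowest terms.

Marisol's mother's ABO genotype from BO × AA: 1/2 AB, 1/2 AO.
Crossing each possibility with the father AB and summing P(type A): 1/2·1/4 + 1/2·1/2 = 3/8.
Similarly for Rh via the mother's Rh distribution: P(Rh+) = 1/4.
Independent loci: 3/8 × 1/4 = 3/32.

3/32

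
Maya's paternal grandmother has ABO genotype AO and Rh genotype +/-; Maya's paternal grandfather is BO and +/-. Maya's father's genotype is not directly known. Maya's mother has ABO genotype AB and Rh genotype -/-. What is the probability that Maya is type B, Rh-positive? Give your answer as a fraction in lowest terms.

3/16

Maya's father's ABO genotype from AO × BO: 1/4 AB, 1/4 AO, 1/4 BO, 1/4 OO.
Crossing each possibility with the mother AB and summing P(type B): 1/4·1/4 + 1/4·1/4 + 1/4·1/2 + 1/4·1/2 = 3/8.
Similarly for Rh via the father's Rh distribution: P(Rh+) = 1/2.
Independent loci: 3/8 × 1/2 = 3/16.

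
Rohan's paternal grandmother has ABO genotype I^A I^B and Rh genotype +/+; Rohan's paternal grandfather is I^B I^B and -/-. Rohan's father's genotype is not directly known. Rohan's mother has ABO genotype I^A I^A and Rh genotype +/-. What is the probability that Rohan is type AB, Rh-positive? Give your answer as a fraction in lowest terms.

9/16

Rohan's father's ABO genotype from I^A I^B × I^B I^B: 1/2 I^A I^B, 1/2 I^B I^B.
Crossing each possibility with the mother I^A I^A and summing P(type AB): 1/2·1/2 + 1/2·1 = 3/4.
Similarly for Rh via the father's Rh distribution: P(Rh+) = 3/4.
Independent loci: 3/4 × 3/4 = 9/16.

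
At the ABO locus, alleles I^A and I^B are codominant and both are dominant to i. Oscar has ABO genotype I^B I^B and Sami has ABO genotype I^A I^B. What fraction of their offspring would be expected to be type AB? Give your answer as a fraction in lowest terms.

ABO cross I^B I^B × I^A I^B → offspring phenotypes: 1/2 B, 1/2 AB.
So P(type AB) = 1/2.

1/2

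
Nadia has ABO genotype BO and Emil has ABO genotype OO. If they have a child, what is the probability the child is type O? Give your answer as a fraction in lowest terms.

1/2

ABO cross BO × OO → offspring phenotypes: 1/2 O, 1/2 B.
So P(type O) = 1/2.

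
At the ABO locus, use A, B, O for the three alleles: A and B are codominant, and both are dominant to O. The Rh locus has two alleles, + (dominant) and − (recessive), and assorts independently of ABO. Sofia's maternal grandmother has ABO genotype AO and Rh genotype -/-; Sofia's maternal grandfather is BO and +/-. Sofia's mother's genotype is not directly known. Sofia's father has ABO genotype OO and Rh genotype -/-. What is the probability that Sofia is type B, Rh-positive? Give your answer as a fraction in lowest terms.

Sofia's mother's ABO genotype from AO × BO: 1/4 AB, 1/4 AO, 1/4 BO, 1/4 OO.
Crossing each possibility with the father OO and summing P(type B): 1/4·1/2 + 1/4·0 + 1/4·1/2 + 1/4·0 = 1/4.
Similarly for Rh via the mother's Rh distribution: P(Rh+) = 1/4.
Independent loci: 1/4 × 1/4 = 1/16.

1/16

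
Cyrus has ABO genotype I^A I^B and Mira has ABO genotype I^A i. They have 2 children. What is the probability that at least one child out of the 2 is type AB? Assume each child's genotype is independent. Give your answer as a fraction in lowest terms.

ABO cross I^A I^B × I^A i → 1/2 A, 1/4 B, 1/4 AB.
So P(type AB) = 1/4 per child.
P(none) = (3/4)^2 = 9/16; P(at least one) = 1 − 9/16 = 7/16.

7/16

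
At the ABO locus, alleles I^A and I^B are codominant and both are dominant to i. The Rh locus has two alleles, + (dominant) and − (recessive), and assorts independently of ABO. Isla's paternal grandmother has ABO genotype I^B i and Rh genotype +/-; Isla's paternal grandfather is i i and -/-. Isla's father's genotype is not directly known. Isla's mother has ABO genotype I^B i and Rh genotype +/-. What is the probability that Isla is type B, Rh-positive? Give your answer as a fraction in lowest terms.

Isla's father's ABO genotype from I^B i × i i: 1/2 I^B i, 1/2 i i.
Crossing each possibility with the mother I^B i and summing P(type B): 1/2·3/4 + 1/2·1/2 = 5/8.
Similarly for Rh via the father's Rh distribution: P(Rh+) = 5/8.
Independent loci: 5/8 × 5/8 = 25/64.

25/64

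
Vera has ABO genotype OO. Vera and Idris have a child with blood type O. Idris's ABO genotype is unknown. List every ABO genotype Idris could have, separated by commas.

For each candidate genotype of Idris, check whether crossing it with OO can produce every observed child phenotype.
  AA → possible child types {A} ✗
  AB → possible child types {A, B} ✗
  AO → possible child types {O, A} ✓
  BB → possible child types {B} ✗
  BO → possible child types {O, B} ✓
  OO → possible child types {O} ✓

AO, BO, OO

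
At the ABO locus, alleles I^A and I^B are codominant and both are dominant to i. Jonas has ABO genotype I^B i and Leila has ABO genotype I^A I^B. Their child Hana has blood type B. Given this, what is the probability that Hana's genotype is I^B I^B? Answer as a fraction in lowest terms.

Cross I^B i × I^A I^B → 1/4 I^A I^B, 1/4 I^A i, 1/4 I^B I^B, 1/4 I^B i.
Type-B genotypes among offspring: I^B I^B (1/4), I^B i (1/4); total 1/2.
P(I^B I^B | type B) = (1/4) / (1/2) = 1/2.

1/2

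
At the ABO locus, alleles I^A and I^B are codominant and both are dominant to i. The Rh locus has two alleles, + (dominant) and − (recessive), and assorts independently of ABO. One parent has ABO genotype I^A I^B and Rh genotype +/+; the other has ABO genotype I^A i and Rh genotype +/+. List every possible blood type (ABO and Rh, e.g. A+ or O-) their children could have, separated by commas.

Gametes from I^A I^B × I^A i give offspring ABO genotypes I^A I^A, I^A I^B, I^A i, I^B i, i.e. phenotypes A, B, AB.
Rh cross +/+ × +/+ → phenotypes Rh+.
Combining independently: A+, B+, AB+.

A+, B+, AB+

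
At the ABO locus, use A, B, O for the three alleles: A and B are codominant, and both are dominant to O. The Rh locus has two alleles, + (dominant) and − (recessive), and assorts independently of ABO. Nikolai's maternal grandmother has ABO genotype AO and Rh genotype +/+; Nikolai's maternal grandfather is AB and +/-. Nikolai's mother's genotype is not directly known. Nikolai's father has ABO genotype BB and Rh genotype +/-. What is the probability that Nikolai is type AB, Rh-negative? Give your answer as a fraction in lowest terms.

Nikolai's mother's ABO genotype from AO × AB: 1/4 AA, 1/4 AB, 1/4 AO, 1/4 BO.
Crossing each possibility with the father BB and summing P(type AB): 1/4·1 + 1/4·1/2 + 1/4·1/2 + 1/4·0 = 1/2.
Similarly for Rh via the mother's Rh distribution: P(Rh-) = 1/8.
Independent loci: 1/2 × 1/8 = 1/16.

1/16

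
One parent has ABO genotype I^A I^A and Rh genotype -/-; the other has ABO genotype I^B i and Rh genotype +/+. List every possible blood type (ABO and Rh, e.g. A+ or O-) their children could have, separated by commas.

A+, AB+

Gametes from I^A I^A × I^B i give offspring ABO genotypes I^A I^B, I^A i, i.e. phenotypes A, AB.
Rh cross -/- × +/+ → phenotypes Rh+.
Combining independently: A+, AB+.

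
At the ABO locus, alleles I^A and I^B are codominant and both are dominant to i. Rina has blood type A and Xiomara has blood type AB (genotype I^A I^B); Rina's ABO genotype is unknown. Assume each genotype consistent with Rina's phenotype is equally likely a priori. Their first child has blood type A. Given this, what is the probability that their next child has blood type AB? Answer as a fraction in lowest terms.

3/8

Possible genotypes: Rina ∈ {I^A I^A, I^A i}; Xiomara ∈ {I^A I^B}.
Weight each parental genotype pair by prior × P(type-A child):
  I^A I^A × I^A I^B: posterior weight 1/2; P(next child type AB) = 1/2.
  I^A i × I^A I^B: posterior weight 1/2; P(next child type AB) = 1/4.
Weighted sum = 3/8.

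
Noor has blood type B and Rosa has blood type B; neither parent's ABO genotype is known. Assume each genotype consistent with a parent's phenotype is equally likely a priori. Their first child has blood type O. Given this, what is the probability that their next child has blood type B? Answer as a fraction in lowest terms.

Possible genotypes: Noor ∈ {BB, BO}; Rosa ∈ {BB, BO}.
Weight each parental genotype pair by prior × P(type-O child):
  BO × BO: posterior weight 1; P(next child type B) = 3/4.
Weighted sum = 3/4.

3/4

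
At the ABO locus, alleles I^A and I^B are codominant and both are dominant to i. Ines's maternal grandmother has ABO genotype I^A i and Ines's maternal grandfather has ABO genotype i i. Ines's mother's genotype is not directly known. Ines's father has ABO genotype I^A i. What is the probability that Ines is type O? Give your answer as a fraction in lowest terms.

Ines's mother's ABO genotype from I^A i × i i: 1/2 I^A i, 1/2 i i.
Crossing each possibility with the father I^A i and summing P(type O): 1/2·1/4 + 1/2·1/2 = 3/8.

3/8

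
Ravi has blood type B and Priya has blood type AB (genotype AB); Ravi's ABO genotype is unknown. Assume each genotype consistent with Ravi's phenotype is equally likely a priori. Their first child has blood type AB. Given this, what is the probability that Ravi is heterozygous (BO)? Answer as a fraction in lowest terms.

1/3

Possible genotypes: Ravi ∈ {BB, BO}; Priya ∈ {AB}.
Weight each parental genotype pair by prior × P(type-AB child):
  BB × AB: posterior weight 2/3.
  BO × AB: posterior weight 1/3.
Sum the posterior weight over pairs where Ravi is BO: 1/3.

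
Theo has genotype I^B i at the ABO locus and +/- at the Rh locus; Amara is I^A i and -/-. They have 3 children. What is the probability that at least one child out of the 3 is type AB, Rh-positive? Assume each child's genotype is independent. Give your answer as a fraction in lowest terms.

ABO cross I^B i × I^A i → 1/4 O, 1/4 A, 1/4 B, 1/4 AB.
Rh cross +/- × -/- → 1/2 Rh+, 1/2 Rh-; so P(type AB, Rh-positive) = 1/4 × 1/2 = 1/8 per child.
P(none) = (7/8)^3 = 343/512; P(at least one) = 1 − 343/512 = 169/512.

169/512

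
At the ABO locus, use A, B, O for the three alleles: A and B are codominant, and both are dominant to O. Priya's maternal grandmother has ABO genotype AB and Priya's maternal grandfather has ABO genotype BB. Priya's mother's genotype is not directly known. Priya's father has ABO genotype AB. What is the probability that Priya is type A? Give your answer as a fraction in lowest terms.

Priya's mother's ABO genotype from AB × BB: 1/2 AB, 1/2 BB.
Crossing each possibility with the father AB and summing P(type A): 1/2·1/4 + 1/2·0 = 1/8.

1/8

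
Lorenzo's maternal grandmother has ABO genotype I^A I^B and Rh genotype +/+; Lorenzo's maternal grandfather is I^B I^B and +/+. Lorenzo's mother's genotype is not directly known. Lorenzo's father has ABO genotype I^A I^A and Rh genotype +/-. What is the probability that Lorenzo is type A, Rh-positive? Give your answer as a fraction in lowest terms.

1/4

Lorenzo's mother's ABO genotype from I^A I^B × I^B I^B: 1/2 I^A I^B, 1/2 I^B I^B.
Crossing each possibility with the father I^A I^A and summing P(type A): 1/2·1/2 + 1/2·0 = 1/4.
Similarly for Rh via the mother's Rh distribution: P(Rh+) = 1.
Independent loci: 1/4 × 1 = 1/4.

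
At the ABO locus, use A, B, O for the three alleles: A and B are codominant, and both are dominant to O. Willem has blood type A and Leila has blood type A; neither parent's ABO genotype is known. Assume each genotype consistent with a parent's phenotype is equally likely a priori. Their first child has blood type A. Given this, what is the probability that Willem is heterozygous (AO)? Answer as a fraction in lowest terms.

7/15

Possible genotypes: Willem ∈ {AA, AO}; Leila ∈ {AA, AO}.
Weight each parental genotype pair by prior × P(type-A child):
  AA × AA: posterior weight 4/15.
  AA × AO: posterior weight 4/15.
  AO × AA: posterior weight 4/15.
  AO × AO: posterior weight 1/5.
Sum the posterior weight over pairs where Willem is AO: 7/15.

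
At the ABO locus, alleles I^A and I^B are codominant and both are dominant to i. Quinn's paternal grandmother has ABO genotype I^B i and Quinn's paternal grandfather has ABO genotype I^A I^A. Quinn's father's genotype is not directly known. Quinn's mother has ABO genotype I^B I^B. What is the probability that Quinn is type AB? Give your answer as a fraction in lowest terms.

Quinn's father's ABO genotype from I^B i × I^A I^A: 1/2 I^A I^B, 1/2 I^A i.
Crossing each possibility with the mother I^B I^B and summing P(type AB): 1/2·1/2 + 1/2·1/2 = 1/2.

1/2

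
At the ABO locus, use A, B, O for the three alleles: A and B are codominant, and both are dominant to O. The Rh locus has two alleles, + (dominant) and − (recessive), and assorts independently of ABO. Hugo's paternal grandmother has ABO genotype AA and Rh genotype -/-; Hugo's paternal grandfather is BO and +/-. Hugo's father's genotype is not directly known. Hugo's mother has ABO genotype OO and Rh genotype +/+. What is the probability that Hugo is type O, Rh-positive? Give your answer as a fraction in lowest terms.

1/4

Hugo's father's ABO genotype from AA × BO: 1/2 AB, 1/2 AO.
Crossing each possibility with the mother OO and summing P(type O): 1/2·0 + 1/2·1/2 = 1/4.
Similarly for Rh via the father's Rh distribution: P(Rh+) = 1.
Independent loci: 1/4 × 1 = 1/4.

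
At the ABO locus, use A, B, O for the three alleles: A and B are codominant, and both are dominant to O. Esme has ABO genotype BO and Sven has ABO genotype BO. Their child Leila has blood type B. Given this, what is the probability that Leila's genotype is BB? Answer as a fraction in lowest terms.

1/3

Cross BO × BO → 1/4 BB, 1/2 BO, 1/4 OO.
Type-B genotypes among offspring: BB (1/4), BO (1/2); total 3/4.
P(BB | type B) = (1/4) / (3/4) = 1/3.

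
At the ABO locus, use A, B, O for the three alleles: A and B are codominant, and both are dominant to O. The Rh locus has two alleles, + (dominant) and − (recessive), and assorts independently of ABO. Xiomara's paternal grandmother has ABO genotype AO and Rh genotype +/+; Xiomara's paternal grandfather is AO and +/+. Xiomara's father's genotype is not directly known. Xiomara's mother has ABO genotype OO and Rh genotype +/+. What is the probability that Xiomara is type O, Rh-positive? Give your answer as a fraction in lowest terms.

Xiomara's father's ABO genotype from AO × AO: 1/4 AA, 1/2 AO, 1/4 OO.
Crossing each possibility with the mother OO and summing P(type O): 1/4·0 + 1/2·1/2 + 1/4·1 = 1/2.
Similarly for Rh via the father's Rh distribution: P(Rh+) = 1.
Independent loci: 1/2 × 1 = 1/2.

1/2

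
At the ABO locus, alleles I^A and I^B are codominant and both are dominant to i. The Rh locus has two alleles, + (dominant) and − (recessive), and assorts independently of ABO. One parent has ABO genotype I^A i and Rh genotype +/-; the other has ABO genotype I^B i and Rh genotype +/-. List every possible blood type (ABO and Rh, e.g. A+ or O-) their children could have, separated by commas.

O+, O-, A+, A-, B+, B-, AB+, AB-

Gametes from I^A i × I^B i give offspring ABO genotypes I^A I^B, I^A i, I^B i, i i, i.e. phenotypes O, A, B, AB.
Rh cross +/- × +/- → phenotypes Rh+, Rh-.
Combining independently: O+, O-, A+, A-, B+, B-, AB+, AB-.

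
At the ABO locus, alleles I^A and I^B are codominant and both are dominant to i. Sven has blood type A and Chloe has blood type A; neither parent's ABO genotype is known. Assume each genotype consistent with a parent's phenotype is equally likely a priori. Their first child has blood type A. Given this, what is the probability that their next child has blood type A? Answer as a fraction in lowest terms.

19/20

Possible genotypes: Sven ∈ {I^A I^A, I^A i}; Chloe ∈ {I^A I^A, I^A i}.
Weight each parental genotype pair by prior × P(type-A child):
  I^A I^A × I^A I^A: posterior weight 4/15; P(next child type A) = 1.
  I^A I^A × I^A i: posterior weight 4/15; P(next child type A) = 1.
  I^A i × I^A I^A: posterior weight 4/15; P(next child type A) = 1.
  I^A i × I^A i: posterior weight 1/5; P(next child type A) = 3/4.
Weighted sum = 19/20.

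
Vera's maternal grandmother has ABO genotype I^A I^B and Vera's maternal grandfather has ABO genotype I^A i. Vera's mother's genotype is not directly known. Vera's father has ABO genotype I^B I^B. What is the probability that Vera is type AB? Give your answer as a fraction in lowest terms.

1/2

Vera's mother's ABO genotype from I^A I^B × I^A i: 1/4 I^A I^A, 1/4 I^A I^B, 1/4 I^A i, 1/4 I^B i.
Crossing each possibility with the father I^B I^B and summing P(type AB): 1/4·1 + 1/4·1/2 + 1/4·1/2 + 1/4·0 = 1/2.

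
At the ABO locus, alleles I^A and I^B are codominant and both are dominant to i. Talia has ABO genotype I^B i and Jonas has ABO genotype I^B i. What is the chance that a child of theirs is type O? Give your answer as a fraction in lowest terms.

1/4

ABO cross I^B i × I^B i → offspring phenotypes: 1/4 O, 3/4 B.
So P(type O) = 1/4.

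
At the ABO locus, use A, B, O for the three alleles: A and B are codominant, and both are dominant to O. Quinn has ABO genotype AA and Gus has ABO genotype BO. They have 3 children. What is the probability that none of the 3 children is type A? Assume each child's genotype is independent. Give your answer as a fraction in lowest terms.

ABO cross AA × BO → 1/2 A, 1/2 AB.
So P(type A) = 1/2 per child.
P(not type A) = 1/2 for one child; (1/2)^3 = 1/8.

1/8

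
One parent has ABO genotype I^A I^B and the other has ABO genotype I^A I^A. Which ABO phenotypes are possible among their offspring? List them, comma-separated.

A, AB

Gametes from I^A I^B × I^A I^A give offspring ABO genotypes I^A I^A, I^A I^B, i.e. phenotypes A, AB.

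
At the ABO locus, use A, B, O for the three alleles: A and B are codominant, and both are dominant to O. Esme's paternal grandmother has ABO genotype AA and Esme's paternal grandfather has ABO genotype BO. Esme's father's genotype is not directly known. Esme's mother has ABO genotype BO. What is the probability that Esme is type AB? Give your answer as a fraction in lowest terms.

Esme's father's ABO genotype from AA × BO: 1/2 AB, 1/2 AO.
Crossing each possibility with the mother BO and summing P(type AB): 1/2·1/4 + 1/2·1/4 = 1/4.

1/4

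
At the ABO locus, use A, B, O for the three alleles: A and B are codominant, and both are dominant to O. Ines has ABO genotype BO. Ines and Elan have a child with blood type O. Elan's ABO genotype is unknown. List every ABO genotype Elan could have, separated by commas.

For each candidate genotype of Elan, check whether crossing it with BO can produce every observed child phenotype.
  AA → possible child types {A, AB} ✗
  AB → possible child types {A, B, AB} ✗
  AO → possible child types {O, A, B, AB} ✓
  BB → possible child types {B} ✗
  BO → possible child types {O, B} ✓
  OO → possible child types {O, B} ✓

AO, BO, OO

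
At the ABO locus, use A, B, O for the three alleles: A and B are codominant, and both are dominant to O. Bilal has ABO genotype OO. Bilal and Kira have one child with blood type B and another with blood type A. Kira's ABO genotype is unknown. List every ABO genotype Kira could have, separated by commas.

For each candidate genotype of Kira, check whether crossing it with OO can produce every observed child phenotype.
  AA → possible child types {A} ✗
  AB → possible child types {A, B} ✓
  AO → possible child types {O, A} ✗
  BB → possible child types {B} ✗
  BO → possible child types {O, B} ✗
  OO → possible child types {O} ✗

AB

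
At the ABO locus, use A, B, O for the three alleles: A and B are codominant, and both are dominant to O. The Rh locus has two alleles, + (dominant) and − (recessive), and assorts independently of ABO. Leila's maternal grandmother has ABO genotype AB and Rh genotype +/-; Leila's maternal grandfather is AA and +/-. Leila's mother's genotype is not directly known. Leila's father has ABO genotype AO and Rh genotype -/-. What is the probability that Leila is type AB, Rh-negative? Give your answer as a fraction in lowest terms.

1/16

Leila's mother's ABO genotype from AB × AA: 1/2 AA, 1/2 AB.
Crossing each possibility with the father AO and summing P(type AB): 1/2·0 + 1/2·1/4 = 1/8.
Similarly for Rh via the mother's Rh distribution: P(Rh-) = 1/2.
Independent loci: 1/8 × 1/2 = 1/16.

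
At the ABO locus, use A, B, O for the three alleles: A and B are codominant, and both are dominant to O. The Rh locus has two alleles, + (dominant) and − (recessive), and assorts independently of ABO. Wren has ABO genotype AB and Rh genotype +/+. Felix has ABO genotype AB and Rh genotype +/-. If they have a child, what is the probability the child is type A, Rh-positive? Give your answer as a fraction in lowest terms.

1/4

ABO cross AB × AB → offspring phenotypes: 1/4 A, 1/4 B, 1/2 AB.
Rh cross +/+ × +/- → 1 Rh+.
Independent loci: P(type A, Rh-positive) = 1/4 × 1 = 1/4.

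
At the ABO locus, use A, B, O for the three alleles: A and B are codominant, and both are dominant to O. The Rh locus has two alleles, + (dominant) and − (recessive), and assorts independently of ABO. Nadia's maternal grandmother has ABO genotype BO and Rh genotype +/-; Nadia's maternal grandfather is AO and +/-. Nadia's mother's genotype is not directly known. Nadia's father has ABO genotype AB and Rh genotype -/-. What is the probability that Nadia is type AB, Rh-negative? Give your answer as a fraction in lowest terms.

Nadia's mother's ABO genotype from BO × AO: 1/4 AB, 1/4 AO, 1/4 BO, 1/4 OO.
Crossing each possibility with the father AB and summing P(type AB): 1/4·1/2 + 1/4·1/4 + 1/4·1/4 + 1/4·0 = 1/4.
Similarly for Rh via the mother's Rh distribution: P(Rh-) = 1/2.
Independent loci: 1/4 × 1/2 = 1/8.

1/8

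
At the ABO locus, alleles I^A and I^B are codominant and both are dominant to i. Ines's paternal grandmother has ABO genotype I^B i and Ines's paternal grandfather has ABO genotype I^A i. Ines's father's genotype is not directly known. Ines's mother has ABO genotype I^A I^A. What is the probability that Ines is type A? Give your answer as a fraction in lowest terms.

Ines's father's ABO genotype from I^B i × I^A i: 1/4 I^A I^B, 1/4 I^A i, 1/4 I^B i, 1/4 i i.
Crossing each possibility with the mother I^A I^A and summing P(type A): 1/4·1/2 + 1/4·1 + 1/4·1/2 + 1/4·1 = 3/4.

3/4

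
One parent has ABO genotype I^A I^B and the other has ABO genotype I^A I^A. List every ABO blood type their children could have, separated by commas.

A, AB

Gametes from I^A I^B × I^A I^A give offspring ABO genotypes I^A I^A, I^A I^B, i.e. phenotypes A, AB.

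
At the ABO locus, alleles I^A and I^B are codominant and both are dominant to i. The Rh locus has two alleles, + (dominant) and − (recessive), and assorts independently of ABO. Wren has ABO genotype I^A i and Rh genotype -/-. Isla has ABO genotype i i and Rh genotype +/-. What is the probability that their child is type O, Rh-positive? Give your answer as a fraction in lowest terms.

1/4

ABO cross I^A i × i i → offspring phenotypes: 1/2 O, 1/2 A.
Rh cross -/- × +/- → 1/2 Rh+, 1/2 Rh-.
Independent loci: P(type O, Rh-positive) = 1/2 × 1/2 = 1/4.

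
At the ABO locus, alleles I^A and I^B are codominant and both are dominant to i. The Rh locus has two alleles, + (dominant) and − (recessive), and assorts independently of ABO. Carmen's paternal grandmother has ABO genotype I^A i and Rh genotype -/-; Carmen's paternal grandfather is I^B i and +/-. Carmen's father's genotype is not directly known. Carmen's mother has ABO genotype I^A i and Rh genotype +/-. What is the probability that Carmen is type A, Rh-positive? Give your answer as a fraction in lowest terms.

Carmen's father's ABO genotype from I^A i × I^B i: 1/4 I^A I^B, 1/4 I^A i, 1/4 I^B i, 1/4 i i.
Crossing each possibility with the mother I^A i and summing P(type A): 1/4·1/2 + 1/4·3/4 + 1/4·1/4 + 1/4·1/2 = 1/2.
Similarly for Rh via the father's Rh distribution: P(Rh+) = 5/8.
Independent loci: 1/2 × 5/8 = 5/16.

5/16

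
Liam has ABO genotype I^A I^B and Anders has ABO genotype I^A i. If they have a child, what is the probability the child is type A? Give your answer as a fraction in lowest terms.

ABO cross I^A I^B × I^A i → offspring phenotypes: 1/2 A, 1/4 B, 1/4 AB.
So P(type A) = 1/2.

1/2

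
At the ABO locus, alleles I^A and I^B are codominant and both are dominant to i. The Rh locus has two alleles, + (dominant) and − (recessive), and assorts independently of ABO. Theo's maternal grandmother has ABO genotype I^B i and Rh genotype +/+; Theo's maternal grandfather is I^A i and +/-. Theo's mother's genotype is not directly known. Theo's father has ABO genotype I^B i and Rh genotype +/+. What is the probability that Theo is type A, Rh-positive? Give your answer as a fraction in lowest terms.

Theo's mother's ABO genotype from I^B i × I^A i: 1/4 I^A I^B, 1/4 I^A i, 1/4 I^B i, 1/4 i i.
Crossing each possibility with the father I^B i and summing P(type A): 1/4·1/4 + 1/4·1/4 + 1/4·0 + 1/4·0 = 1/8.
Similarly for Rh via the mother's Rh distribution: P(Rh+) = 1.
Independent loci: 1/8 × 1 = 1/8.

1/8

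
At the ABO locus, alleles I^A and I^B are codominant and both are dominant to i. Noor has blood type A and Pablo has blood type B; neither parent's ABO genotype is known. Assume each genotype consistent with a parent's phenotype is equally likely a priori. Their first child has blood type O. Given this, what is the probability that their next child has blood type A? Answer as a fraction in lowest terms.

1/4

Possible genotypes: Noor ∈ {I^A I^A, I^A i}; Pablo ∈ {I^B I^B, I^B i}.
Weight each parental genotype pair by prior × P(type-O child):
  I^A i × I^B i: posterior weight 1; P(next child type A) = 1/4.
Weighted sum = 1/4.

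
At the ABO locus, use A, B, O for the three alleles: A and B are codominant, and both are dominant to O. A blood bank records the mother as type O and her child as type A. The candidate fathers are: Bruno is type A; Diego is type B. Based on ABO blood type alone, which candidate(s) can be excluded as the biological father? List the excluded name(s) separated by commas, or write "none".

Diego

A candidate is excluded only if no genotype consistent with his phenotype could produce a type A child with a type O mother.
Diego (type B): no genotype consistent with that phenotype can produce a type-A child with a type-O mother.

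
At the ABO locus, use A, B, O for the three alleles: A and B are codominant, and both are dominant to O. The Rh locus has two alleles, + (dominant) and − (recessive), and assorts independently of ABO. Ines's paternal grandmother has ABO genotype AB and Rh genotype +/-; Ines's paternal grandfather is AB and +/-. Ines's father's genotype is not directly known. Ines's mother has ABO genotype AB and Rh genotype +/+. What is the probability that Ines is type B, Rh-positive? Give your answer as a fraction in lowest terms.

1/4

Ines's father's ABO genotype from AB × AB: 1/4 AA, 1/2 AB, 1/4 BB.
Crossing each possibility with the mother AB and summing P(type B): 1/4·0 + 1/2·1/4 + 1/4·1/2 = 1/4.
Similarly for Rh via the father's Rh distribution: P(Rh+) = 1.
Independent loci: 1/4 × 1 = 1/4.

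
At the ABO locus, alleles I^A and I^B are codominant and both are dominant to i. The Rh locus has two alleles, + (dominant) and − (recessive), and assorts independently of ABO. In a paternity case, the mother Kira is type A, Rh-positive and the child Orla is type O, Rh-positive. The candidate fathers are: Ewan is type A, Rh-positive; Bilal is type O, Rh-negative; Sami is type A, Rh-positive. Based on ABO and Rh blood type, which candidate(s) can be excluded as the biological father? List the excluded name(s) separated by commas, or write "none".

A candidate is excluded only if no genotype consistent with his phenotype could produce a type O, Rh-positive child with a type A, Rh-positive mother.
Every candidate has at least one consistent genotype combination, so none can be excluded.

none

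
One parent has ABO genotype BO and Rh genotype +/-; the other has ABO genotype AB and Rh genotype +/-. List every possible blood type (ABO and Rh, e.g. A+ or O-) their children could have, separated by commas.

Gametes from BO × AB give offspring ABO genotypes AB, AO, BB, BO, i.e. phenotypes A, B, AB.
Rh cross +/- × +/- → phenotypes Rh+, Rh-.
Combining independently: A+, A-, B+, B-, AB+, AB-.

A+, A-, B+, B-, AB+, AB-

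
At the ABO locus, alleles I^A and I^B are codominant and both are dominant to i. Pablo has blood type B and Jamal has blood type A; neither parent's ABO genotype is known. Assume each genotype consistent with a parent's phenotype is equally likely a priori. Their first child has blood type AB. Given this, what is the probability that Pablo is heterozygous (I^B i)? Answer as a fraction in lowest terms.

1/3

Possible genotypes: Pablo ∈ {I^B I^B, I^B i}; Jamal ∈ {I^A I^A, I^A i}.
Weight each parental genotype pair by prior × P(type-AB child):
  I^B I^B × I^A I^A: posterior weight 4/9.
  I^B I^B × I^A i: posterior weight 2/9.
  I^B i × I^A I^A: posterior weight 2/9.
  I^B i × I^A i: posterior weight 1/9.
Sum the posterior weight over pairs where Pablo is I^B i: 1/3.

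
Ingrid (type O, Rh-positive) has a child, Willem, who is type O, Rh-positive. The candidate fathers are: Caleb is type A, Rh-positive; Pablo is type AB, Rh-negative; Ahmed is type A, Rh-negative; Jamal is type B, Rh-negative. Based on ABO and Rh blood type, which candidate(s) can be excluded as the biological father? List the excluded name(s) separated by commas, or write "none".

Pablo

A candidate is excluded only if no genotype consistent with his phenotype could produce a type O, Rh-positive child with a type O, Rh-positive mother.
Pablo (type AB, Rh-): no genotype consistent with that phenotype can produce a type-O Rh+ child with a type-O mother.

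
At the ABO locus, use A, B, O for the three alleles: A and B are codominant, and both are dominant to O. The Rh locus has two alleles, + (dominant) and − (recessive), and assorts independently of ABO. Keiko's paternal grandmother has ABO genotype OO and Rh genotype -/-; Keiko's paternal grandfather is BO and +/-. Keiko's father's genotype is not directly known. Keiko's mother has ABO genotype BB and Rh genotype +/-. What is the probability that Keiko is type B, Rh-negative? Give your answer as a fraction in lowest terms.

3/8

Keiko's father's ABO genotype from OO × BO: 1/2 BO, 1/2 OO.
Crossing each possibility with the mother BB and summing P(type B): 1/2·1 + 1/2·1 = 1.
Similarly for Rh via the father's Rh distribution: P(Rh-) = 3/8.
Independent loci: 1 × 3/8 = 3/8.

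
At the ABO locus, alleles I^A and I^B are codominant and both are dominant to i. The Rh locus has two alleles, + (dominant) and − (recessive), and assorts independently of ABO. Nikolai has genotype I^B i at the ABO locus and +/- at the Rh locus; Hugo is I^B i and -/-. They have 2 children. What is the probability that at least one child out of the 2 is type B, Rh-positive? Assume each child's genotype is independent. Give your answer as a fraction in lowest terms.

ABO cross I^B i × I^B i → 1/4 O, 3/4 B.
Rh cross +/- × -/- → 1/2 Rh+, 1/2 Rh-; so P(type B, Rh-positive) = 3/4 × 1/2 = 3/8 per child.
P(none) = (5/8)^2 = 25/64; P(at least one) = 1 − 25/64 = 39/64.

39/64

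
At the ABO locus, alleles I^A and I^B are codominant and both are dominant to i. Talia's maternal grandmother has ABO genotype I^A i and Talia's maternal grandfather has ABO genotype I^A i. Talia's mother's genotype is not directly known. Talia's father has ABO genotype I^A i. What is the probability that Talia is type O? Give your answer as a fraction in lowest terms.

Talia's mother's ABO genotype from I^A i × I^A i: 1/4 I^A I^A, 1/2 I^A i, 1/4 i i.
Crossing each possibility with the father I^A i and summing P(type O): 1/4·0 + 1/2·1/4 + 1/4·1/2 = 1/4.

1/4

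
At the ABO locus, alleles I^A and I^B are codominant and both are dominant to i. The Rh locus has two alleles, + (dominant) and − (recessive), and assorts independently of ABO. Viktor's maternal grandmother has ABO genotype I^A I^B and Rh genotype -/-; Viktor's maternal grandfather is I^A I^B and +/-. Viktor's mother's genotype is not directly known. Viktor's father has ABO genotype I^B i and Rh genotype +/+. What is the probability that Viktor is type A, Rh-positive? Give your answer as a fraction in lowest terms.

Viktor's mother's ABO genotype from I^A I^B × I^A I^B: 1/4 I^A I^A, 1/2 I^A I^B, 1/4 I^B I^B.
Crossing each possibility with the father I^B i and summing P(type A): 1/4·1/2 + 1/2·1/4 + 1/4·0 = 1/4.
Similarly for Rh via the mother's Rh distribution: P(Rh+) = 1.
Independent loci: 1/4 × 1 = 1/4.

1/4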